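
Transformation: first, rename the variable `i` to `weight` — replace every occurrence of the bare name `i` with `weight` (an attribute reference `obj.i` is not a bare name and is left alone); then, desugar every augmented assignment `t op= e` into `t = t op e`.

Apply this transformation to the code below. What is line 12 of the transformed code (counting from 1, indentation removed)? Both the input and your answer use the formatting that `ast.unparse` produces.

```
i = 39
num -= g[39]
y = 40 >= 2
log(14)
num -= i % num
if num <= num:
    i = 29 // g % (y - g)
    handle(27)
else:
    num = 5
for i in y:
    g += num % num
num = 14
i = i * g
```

g = g + num % num

Transformed code:
weight = 39
num = num - g[39]
y = 40 >= 2
log(14)
num = num - weight % num
if num <= num:
    weight = 29 // g % (y - g)
    handle(27)
else:
    num = 5
for weight in y:
    g = g + num % num
num = 14
weight = weight * g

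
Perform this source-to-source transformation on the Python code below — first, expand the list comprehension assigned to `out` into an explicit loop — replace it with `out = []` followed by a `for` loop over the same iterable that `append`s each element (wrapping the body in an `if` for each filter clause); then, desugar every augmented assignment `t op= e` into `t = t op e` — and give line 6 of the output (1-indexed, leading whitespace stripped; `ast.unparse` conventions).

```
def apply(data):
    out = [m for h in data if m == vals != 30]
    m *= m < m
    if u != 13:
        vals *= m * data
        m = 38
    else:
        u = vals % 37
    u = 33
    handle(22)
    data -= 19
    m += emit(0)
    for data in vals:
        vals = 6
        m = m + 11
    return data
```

Transformed code:
def apply(data):
    out = []
    for h in data:
        if m == vals != 30:
            out.append(m)
    m = m * (m < m)
    if u != 13:
        vals = vals * (m * data)
        m = 38
    else:
        u = vals % 37
    u = 33
    handle(22)
    data = data - 19
    m = m + emit(0)
    for data in vals:
        vals = 6
        m = m + 11
    return data

m = m * (m < m)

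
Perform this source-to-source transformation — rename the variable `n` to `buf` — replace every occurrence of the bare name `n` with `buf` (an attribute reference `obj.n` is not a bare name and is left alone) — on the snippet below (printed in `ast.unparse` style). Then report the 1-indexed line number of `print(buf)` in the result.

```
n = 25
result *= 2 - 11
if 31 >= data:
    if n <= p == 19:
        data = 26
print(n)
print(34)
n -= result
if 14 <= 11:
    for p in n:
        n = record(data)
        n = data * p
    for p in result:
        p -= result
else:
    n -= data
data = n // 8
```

6

Transformed code:
buf = 25
result *= 2 - 11
if 31 >= data:
    if buf <= p == 19:
        data = 26
print(buf)
print(34)
buf -= result
if 14 <= 11:
    for p in buf:
        buf = record(data)
        buf = data * p
    for p in result:
        p -= result
else:
    buf -= data
data = buf // 8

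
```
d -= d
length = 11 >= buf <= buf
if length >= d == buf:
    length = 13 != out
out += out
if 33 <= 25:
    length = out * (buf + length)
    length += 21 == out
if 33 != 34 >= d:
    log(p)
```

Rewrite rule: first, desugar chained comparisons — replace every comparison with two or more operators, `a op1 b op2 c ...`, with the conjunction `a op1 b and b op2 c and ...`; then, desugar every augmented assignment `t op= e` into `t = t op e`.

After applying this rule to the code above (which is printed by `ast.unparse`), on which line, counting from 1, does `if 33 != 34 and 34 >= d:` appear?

9

Transformed code:
d = d - d
length = 11 >= buf and buf <= buf
if length >= d and d == buf:
    length = 13 != out
out = out + out
if 33 <= 25:
    length = out * (buf + length)
    length = length + (21 == out)
if 33 != 34 and 34 >= d:
    log(p)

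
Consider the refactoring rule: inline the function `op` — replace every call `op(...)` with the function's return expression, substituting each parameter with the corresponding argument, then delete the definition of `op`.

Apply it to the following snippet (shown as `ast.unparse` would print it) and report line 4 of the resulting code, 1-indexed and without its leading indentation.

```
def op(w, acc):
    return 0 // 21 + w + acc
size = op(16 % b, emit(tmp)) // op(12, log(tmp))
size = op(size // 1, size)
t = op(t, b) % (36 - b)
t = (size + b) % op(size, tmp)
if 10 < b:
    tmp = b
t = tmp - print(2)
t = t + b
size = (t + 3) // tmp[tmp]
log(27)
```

t = (size + b) % (0 // 21 + size + tmp)

Transformed code:
size = (0 // 21 + 16 % b + emit(tmp)) // (0 // 21 + 12 + log(tmp))
size = 0 // 21 + size // 1 + size
t = (0 // 21 + t + b) % (36 - b)
t = (size + b) % (0 // 21 + size + tmp)
if 10 < b:
    tmp = b
t = tmp - print(2)
t = t + b
size = (t + 3) // tmp[tmp]
log(27)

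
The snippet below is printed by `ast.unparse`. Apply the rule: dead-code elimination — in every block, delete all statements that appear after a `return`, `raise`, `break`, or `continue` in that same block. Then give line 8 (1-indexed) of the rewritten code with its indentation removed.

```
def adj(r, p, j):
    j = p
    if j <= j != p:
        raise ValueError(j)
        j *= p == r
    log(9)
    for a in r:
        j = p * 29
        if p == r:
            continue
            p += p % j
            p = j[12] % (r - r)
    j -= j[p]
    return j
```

Transformed code:
def adj(r, p, j):
    j = p
    if j <= j != p:
        raise ValueError(j)
    log(9)
    for a in r:
        j = p * 29
        if p == r:
            continue
    j -= j[p]
    return j

if p == r:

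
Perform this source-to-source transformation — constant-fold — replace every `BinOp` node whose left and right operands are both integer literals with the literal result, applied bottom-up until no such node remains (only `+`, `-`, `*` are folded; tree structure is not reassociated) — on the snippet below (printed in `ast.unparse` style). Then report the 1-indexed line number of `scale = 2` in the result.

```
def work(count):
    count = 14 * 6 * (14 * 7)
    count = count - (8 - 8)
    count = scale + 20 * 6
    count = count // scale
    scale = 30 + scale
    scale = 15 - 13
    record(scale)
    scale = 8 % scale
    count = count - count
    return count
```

Transformed code:
def work(count):
    count = 8232
    count = count - 0
    count = scale + 120
    count = count // scale
    scale = 30 + scale
    scale = 2
    record(scale)
    scale = 8 % scale
    count = count - count
    return count

7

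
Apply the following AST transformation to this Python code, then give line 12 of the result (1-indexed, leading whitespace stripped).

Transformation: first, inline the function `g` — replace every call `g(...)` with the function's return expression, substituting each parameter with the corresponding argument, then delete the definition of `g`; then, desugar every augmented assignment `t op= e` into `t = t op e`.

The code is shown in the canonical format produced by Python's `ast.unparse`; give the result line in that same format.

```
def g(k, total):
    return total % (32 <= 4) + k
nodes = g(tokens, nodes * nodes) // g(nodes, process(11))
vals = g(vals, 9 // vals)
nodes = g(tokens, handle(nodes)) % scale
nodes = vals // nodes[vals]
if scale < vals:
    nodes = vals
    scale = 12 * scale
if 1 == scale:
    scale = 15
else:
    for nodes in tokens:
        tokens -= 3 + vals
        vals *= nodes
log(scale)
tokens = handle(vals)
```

tokens = tokens - (3 + vals)

Transformed code:
nodes = (nodes * nodes % (32 <= 4) + tokens) // (process(11) % (32 <= 4) + nodes)
vals = 9 // vals % (32 <= 4) + vals
nodes = (handle(nodes) % (32 <= 4) + tokens) % scale
nodes = vals // nodes[vals]
if scale < vals:
    nodes = vals
    scale = 12 * scale
if 1 == scale:
    scale = 15
else:
    for nodes in tokens:
        tokens = tokens - (3 + vals)
        vals = vals * nodes
log(scale)
tokens = handle(vals)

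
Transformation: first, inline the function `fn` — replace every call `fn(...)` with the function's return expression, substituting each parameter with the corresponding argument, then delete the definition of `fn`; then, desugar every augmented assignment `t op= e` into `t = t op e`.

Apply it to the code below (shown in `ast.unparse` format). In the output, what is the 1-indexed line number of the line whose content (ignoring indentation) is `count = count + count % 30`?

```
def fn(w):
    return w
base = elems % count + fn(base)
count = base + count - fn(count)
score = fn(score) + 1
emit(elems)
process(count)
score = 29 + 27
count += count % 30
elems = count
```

7

Transformed code:
base = elems % count + base
count = base + count - count
score = score + 1
emit(elems)
process(count)
score = 29 + 27
count = count + count % 30
elems = count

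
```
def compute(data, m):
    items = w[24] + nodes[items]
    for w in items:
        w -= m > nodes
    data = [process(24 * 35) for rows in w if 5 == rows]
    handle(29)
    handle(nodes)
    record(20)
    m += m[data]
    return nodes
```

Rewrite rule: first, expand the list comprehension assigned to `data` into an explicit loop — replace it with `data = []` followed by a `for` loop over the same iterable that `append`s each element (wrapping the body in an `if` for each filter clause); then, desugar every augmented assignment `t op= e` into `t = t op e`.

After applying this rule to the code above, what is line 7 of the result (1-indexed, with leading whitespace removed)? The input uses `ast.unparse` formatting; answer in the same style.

if 5 == rows:

Transformed code:
def compute(data, m):
    items = w[24] + nodes[items]
    for w in items:
        w = w - (m > nodes)
    data = []
    for rows in w:
        if 5 == rows:
            data.append(process(24 * 35))
    handle(29)
    handle(nodes)
    record(20)
    m = m + m[data]
    return nodes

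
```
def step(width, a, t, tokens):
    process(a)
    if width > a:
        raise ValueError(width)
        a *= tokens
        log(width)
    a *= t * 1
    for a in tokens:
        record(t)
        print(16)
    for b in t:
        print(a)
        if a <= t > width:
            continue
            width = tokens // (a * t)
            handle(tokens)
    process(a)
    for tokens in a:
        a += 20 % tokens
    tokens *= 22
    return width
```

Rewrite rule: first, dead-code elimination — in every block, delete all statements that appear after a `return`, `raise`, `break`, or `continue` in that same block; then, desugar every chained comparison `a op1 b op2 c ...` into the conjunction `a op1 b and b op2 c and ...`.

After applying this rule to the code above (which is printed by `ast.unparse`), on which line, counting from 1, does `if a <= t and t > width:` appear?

Transformed code:
def step(width, a, t, tokens):
    process(a)
    if width > a:
        raise ValueError(width)
    a *= t * 1
    for a in tokens:
        record(t)
        print(16)
    for b in t:
        print(a)
        if a <= t and t > width:
            continue
    process(a)
    for tokens in a:
        a += 20 % tokens
    tokens *= 22
    return width

11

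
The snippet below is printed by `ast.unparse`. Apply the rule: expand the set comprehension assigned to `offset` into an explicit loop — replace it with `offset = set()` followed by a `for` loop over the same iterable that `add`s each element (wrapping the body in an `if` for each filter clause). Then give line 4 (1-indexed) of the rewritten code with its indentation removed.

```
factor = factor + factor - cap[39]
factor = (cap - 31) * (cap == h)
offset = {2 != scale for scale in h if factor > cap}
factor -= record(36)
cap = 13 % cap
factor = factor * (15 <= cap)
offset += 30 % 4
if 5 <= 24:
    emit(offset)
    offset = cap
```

Transformed code:
factor = factor + factor - cap[39]
factor = (cap - 31) * (cap == h)
offset = set()
for scale in h:
    if factor > cap:
        offset.add(2 != scale)
factor -= record(36)
cap = 13 % cap
factor = factor * (15 <= cap)
offset += 30 % 4
if 5 <= 24:
    emit(offset)
    offset = cap

for scale in h:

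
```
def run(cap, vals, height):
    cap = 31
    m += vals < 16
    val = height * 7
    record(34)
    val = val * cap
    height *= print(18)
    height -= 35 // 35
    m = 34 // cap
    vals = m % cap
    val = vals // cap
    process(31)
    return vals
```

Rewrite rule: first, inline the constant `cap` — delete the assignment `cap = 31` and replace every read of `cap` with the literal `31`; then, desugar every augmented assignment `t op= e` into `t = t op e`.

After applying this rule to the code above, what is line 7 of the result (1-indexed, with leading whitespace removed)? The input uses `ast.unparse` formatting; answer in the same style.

Transformed code:
def run(cap, vals, height):
    m = m + (vals < 16)
    val = height * 7
    record(34)
    val = val * 31
    height = height * print(18)
    height = height - 35 // 35
    m = 34 // 31
    vals = m % 31
    val = vals // 31
    process(31)
    return vals

height = height - 35 // 35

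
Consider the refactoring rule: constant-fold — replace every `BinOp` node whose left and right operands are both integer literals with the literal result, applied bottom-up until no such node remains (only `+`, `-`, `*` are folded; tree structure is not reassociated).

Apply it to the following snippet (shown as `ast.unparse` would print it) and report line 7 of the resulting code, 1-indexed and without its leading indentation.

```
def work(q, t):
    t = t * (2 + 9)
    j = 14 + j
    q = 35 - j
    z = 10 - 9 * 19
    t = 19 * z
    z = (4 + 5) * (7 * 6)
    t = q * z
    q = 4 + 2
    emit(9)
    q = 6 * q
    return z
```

Transformed code:
def work(q, t):
    t = t * 11
    j = 14 + j
    q = 35 - j
    z = -161
    t = 19 * z
    z = 378
    t = q * z
    q = 6
    emit(9)
    q = 6 * q
    return z

z = 378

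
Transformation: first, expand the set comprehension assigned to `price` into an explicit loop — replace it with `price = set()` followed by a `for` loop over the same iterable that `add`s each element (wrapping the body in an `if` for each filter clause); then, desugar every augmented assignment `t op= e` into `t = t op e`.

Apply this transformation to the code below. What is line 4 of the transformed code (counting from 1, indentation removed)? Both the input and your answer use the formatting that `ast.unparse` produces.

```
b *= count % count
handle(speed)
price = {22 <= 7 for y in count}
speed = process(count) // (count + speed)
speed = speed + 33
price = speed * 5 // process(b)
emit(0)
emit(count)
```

Transformed code:
b = b * (count % count)
handle(speed)
price = set()
for y in count:
    price.add(22 <= 7)
speed = process(count) // (count + speed)
speed = speed + 33
price = speed * 5 // process(b)
emit(0)
emit(count)

for y in count:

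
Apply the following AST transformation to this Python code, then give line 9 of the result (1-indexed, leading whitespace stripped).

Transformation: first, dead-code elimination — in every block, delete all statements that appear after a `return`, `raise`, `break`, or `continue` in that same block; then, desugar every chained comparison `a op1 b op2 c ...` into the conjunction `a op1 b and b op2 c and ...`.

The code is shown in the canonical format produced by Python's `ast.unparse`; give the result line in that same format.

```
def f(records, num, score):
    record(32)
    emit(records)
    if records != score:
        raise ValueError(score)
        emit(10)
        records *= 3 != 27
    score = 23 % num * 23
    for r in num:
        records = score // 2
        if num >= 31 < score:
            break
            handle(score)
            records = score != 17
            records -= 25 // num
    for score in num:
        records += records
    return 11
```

if num >= 31 and 31 < score:

Transformed code:
def f(records, num, score):
    record(32)
    emit(records)
    if records != score:
        raise ValueError(score)
    score = 23 % num * 23
    for r in num:
        records = score // 2
        if num >= 31 and 31 < score:
            break
    for score in num:
        records += records
    return 11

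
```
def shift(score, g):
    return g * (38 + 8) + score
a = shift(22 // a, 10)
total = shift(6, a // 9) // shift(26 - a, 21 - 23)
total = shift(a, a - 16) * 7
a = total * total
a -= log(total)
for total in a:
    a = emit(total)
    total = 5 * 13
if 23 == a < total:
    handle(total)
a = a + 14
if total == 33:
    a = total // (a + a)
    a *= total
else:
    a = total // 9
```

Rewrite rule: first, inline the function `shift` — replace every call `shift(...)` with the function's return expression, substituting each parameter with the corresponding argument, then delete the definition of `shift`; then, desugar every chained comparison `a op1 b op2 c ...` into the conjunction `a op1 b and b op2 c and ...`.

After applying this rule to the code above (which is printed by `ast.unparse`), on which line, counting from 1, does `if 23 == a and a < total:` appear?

9

Transformed code:
a = 10 * (38 + 8) + 22 // a
total = (a // 9 * (38 + 8) + 6) // ((21 - 23) * (38 + 8) + (26 - a))
total = ((a - 16) * (38 + 8) + a) * 7
a = total * total
a -= log(total)
for total in a:
    a = emit(total)
    total = 5 * 13
if 23 == a and a < total:
    handle(total)
a = a + 14
if total == 33:
    a = total // (a + a)
    a *= total
else:
    a = total // 9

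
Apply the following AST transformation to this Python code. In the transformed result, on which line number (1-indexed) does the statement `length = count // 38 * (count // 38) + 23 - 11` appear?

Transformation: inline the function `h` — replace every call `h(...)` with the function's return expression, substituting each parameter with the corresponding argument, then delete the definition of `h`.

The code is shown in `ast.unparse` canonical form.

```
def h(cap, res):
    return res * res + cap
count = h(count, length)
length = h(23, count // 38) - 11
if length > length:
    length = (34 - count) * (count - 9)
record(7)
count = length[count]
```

2

Transformed code:
count = length * length + count
length = count // 38 * (count // 38) + 23 - 11
if length > length:
    length = (34 - count) * (count - 9)
record(7)
count = length[count]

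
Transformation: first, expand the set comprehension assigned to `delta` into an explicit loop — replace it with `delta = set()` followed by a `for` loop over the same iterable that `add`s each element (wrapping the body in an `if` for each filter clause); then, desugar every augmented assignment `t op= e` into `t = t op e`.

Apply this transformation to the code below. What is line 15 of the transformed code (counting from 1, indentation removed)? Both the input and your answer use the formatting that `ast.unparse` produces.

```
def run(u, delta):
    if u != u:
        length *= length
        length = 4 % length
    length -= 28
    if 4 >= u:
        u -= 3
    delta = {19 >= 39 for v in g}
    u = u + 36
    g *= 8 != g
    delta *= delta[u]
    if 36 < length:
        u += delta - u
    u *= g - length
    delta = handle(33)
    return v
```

u = u + (delta - u)

Transformed code:
def run(u, delta):
    if u != u:
        length = length * length
        length = 4 % length
    length = length - 28
    if 4 >= u:
        u = u - 3
    delta = set()
    for v in g:
        delta.add(19 >= 39)
    u = u + 36
    g = g * (8 != g)
    delta = delta * delta[u]
    if 36 < length:
        u = u + (delta - u)
    u = u * (g - length)
    delta = handle(33)
    return v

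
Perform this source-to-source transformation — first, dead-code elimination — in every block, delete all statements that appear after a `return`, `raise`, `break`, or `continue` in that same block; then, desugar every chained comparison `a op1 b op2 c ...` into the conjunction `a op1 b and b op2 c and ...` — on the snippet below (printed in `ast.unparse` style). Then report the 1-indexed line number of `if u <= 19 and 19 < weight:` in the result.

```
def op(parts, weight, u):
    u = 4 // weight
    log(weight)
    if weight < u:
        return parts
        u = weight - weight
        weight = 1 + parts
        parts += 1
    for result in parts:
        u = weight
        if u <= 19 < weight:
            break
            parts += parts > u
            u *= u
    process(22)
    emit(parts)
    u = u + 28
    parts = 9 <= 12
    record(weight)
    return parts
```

Transformed code:
def op(parts, weight, u):
    u = 4 // weight
    log(weight)
    if weight < u:
        return parts
    for result in parts:
        u = weight
        if u <= 19 and 19 < weight:
            break
    process(22)
    emit(parts)
    u = u + 28
    parts = 9 <= 12
    record(weight)
    return parts

8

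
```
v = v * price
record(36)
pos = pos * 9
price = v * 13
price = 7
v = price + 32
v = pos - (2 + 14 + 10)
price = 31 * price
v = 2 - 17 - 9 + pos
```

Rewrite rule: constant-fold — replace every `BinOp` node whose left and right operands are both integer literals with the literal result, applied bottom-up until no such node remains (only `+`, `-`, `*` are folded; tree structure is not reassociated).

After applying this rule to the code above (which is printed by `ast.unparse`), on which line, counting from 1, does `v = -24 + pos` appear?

Transformed code:
v = v * price
record(36)
pos = pos * 9
price = v * 13
price = 7
v = price + 32
v = pos - 26
price = 31 * price
v = -24 + pos

9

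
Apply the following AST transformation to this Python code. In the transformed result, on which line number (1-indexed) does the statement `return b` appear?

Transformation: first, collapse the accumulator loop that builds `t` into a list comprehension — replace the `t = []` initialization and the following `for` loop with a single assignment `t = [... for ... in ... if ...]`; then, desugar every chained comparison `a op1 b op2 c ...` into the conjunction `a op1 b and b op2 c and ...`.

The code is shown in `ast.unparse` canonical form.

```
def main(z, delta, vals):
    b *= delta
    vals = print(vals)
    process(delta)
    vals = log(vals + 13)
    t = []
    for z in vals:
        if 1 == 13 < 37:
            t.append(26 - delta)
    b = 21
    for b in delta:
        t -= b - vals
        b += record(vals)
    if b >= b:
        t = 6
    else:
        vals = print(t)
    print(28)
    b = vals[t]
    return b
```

17

Transformed code:
def main(z, delta, vals):
    b *= delta
    vals = print(vals)
    process(delta)
    vals = log(vals + 13)
    t = [26 - delta for z in vals if 1 == 13 and 13 < 37]
    b = 21
    for b in delta:
        t -= b - vals
        b += record(vals)
    if b >= b:
        t = 6
    else:
        vals = print(t)
    print(28)
    b = vals[t]
    return b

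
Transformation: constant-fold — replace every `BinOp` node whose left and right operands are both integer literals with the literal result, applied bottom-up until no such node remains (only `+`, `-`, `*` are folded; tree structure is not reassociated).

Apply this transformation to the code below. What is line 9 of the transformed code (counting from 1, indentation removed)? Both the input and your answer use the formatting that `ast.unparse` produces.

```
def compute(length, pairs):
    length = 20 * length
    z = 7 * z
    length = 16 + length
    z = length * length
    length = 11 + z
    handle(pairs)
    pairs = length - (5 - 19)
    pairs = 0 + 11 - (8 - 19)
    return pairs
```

Transformed code:
def compute(length, pairs):
    length = 20 * length
    z = 7 * z
    length = 16 + length
    z = length * length
    length = 11 + z
    handle(pairs)
    pairs = length - -14
    pairs = 22
    return pairs

pairs = 22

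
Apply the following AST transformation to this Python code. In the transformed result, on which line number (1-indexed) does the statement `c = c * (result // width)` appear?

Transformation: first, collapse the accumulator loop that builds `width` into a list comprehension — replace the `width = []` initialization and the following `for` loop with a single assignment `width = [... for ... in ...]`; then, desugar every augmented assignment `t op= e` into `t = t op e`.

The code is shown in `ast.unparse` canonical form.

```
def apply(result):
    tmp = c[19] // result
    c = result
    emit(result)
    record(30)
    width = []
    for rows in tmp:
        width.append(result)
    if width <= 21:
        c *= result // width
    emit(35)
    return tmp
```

Transformed code:
def apply(result):
    tmp = c[19] // result
    c = result
    emit(result)
    record(30)
    width = [result for rows in tmp]
    if width <= 21:
        c = c * (result // width)
    emit(35)
    return tmp

8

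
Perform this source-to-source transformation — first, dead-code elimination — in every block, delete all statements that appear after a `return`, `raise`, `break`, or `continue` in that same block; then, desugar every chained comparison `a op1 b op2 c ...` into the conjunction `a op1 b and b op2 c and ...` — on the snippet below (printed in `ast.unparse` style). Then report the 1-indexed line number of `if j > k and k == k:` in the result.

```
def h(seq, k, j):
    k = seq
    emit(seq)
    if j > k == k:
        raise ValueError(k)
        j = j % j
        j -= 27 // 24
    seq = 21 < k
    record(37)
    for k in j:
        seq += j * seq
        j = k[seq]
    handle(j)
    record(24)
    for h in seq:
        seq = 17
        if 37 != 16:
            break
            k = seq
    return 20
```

4

Transformed code:
def h(seq, k, j):
    k = seq
    emit(seq)
    if j > k and k == k:
        raise ValueError(k)
    seq = 21 < k
    record(37)
    for k in j:
        seq += j * seq
        j = k[seq]
    handle(j)
    record(24)
    for h in seq:
        seq = 17
        if 37 != 16:
            break
    return 20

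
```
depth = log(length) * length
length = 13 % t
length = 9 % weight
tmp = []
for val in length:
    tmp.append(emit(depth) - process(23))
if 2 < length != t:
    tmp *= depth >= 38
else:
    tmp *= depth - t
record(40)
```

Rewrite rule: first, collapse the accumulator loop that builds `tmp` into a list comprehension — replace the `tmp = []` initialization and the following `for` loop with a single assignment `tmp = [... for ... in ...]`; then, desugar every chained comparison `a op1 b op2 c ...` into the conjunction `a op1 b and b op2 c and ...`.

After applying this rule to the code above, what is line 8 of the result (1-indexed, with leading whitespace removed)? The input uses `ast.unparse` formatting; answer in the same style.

Transformed code:
depth = log(length) * length
length = 13 % t
length = 9 % weight
tmp = [emit(depth) - process(23) for val in length]
if 2 < length and length != t:
    tmp *= depth >= 38
else:
    tmp *= depth - t
record(40)

tmp *= depth - t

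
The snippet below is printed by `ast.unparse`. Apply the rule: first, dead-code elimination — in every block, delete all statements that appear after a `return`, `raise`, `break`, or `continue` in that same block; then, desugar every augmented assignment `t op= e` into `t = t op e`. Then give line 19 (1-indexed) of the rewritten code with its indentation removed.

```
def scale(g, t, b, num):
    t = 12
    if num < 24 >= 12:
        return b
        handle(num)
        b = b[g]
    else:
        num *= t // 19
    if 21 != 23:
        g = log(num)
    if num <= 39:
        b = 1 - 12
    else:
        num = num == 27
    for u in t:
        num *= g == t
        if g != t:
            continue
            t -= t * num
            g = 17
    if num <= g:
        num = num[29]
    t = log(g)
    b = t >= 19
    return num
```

Transformed code:
def scale(g, t, b, num):
    t = 12
    if num < 24 >= 12:
        return b
    else:
        num = num * (t // 19)
    if 21 != 23:
        g = log(num)
    if num <= 39:
        b = 1 - 12
    else:
        num = num == 27
    for u in t:
        num = num * (g == t)
        if g != t:
            continue
    if num <= g:
        num = num[29]
    t = log(g)
    b = t >= 19
    return num

t = log(g)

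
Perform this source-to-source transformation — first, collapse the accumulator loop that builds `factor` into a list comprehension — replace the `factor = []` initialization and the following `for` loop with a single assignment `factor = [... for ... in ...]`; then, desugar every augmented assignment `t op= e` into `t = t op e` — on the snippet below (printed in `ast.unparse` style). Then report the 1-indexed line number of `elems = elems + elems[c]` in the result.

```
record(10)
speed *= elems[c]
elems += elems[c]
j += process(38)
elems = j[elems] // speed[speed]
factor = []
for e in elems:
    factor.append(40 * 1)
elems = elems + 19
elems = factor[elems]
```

Transformed code:
record(10)
speed = speed * elems[c]
elems = elems + elems[c]
j = j + process(38)
elems = j[elems] // speed[speed]
factor = [40 * 1 for e in elems]
elems = elems + 19
elems = factor[elems]

3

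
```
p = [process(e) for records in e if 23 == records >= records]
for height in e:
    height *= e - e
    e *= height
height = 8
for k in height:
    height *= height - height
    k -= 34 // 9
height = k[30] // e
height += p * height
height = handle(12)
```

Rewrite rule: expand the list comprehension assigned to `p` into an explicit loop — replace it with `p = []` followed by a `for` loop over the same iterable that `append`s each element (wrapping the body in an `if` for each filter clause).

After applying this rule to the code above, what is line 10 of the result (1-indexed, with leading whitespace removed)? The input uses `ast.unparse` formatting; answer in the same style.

height *= height - height

Transformed code:
p = []
for records in e:
    if 23 == records >= records:
        p.append(process(e))
for height in e:
    height *= e - e
    e *= height
height = 8
for k in height:
    height *= height - height
    k -= 34 // 9
height = k[30] // e
height += p * height
height = handle(12)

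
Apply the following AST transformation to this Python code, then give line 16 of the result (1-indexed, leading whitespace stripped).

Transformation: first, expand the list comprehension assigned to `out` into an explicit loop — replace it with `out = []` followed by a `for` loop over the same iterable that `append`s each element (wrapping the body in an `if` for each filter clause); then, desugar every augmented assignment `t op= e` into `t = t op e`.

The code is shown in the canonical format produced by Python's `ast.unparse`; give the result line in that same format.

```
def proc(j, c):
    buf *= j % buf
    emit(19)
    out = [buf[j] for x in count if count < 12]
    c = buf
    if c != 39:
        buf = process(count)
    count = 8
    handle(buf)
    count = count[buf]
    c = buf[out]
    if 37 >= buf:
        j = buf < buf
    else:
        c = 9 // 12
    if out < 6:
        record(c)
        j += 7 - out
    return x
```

Transformed code:
def proc(j, c):
    buf = buf * (j % buf)
    emit(19)
    out = []
    for x in count:
        if count < 12:
            out.append(buf[j])
    c = buf
    if c != 39:
        buf = process(count)
    count = 8
    handle(buf)
    count = count[buf]
    c = buf[out]
    if 37 >= buf:
        j = buf < buf
    else:
        c = 9 // 12
    if out < 6:
        record(c)
        j = j + (7 - out)
    return x

j = buf < buf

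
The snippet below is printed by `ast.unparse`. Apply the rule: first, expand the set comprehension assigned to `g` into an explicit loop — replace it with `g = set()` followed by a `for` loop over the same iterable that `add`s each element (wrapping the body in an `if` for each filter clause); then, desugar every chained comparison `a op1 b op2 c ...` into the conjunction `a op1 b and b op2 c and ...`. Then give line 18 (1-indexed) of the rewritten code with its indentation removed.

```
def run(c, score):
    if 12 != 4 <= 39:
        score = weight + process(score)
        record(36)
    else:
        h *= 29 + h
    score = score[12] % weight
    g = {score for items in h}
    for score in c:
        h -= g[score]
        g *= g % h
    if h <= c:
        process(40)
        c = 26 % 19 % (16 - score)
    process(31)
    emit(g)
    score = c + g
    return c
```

Transformed code:
def run(c, score):
    if 12 != 4 and 4 <= 39:
        score = weight + process(score)
        record(36)
    else:
        h *= 29 + h
    score = score[12] % weight
    g = set()
    for items in h:
        g.add(score)
    for score in c:
        h -= g[score]
        g *= g % h
    if h <= c:
        process(40)
        c = 26 % 19 % (16 - score)
    process(31)
    emit(g)
    score = c + g
    return c

emit(g)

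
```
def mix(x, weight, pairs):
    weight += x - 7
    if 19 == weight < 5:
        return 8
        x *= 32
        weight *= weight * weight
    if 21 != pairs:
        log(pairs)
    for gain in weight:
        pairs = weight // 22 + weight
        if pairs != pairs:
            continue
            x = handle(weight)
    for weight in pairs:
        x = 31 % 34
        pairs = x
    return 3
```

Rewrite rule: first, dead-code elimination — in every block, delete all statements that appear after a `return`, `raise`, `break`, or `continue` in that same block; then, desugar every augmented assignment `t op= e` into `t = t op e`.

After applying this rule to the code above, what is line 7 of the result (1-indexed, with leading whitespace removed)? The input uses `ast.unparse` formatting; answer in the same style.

Transformed code:
def mix(x, weight, pairs):
    weight = weight + (x - 7)
    if 19 == weight < 5:
        return 8
    if 21 != pairs:
        log(pairs)
    for gain in weight:
        pairs = weight // 22 + weight
        if pairs != pairs:
            continue
    for weight in pairs:
        x = 31 % 34
        pairs = x
    return 3

for gain in weight:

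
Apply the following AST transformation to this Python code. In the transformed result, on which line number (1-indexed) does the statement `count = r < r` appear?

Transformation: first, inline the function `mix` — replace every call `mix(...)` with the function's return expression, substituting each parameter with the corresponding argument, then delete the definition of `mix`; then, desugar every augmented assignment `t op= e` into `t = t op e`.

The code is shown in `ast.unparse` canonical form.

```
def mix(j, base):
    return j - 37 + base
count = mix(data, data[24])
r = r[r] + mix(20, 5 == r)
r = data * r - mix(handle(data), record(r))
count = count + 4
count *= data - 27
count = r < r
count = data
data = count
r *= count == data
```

6

Transformed code:
count = data - 37 + data[24]
r = r[r] + (20 - 37 + (5 == r))
r = data * r - (handle(data) - 37 + record(r))
count = count + 4
count = count * (data - 27)
count = r < r
count = data
data = count
r = r * (count == data)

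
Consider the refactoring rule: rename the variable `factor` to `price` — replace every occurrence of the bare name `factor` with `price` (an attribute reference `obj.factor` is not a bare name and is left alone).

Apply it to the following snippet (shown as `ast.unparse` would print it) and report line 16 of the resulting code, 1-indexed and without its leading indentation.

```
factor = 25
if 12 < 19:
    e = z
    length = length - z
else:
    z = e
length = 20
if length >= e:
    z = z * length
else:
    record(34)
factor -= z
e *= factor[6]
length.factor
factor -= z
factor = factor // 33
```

price = price // 33

Transformed code:
price = 25
if 12 < 19:
    e = z
    length = length - z
else:
    z = e
length = 20
if length >= e:
    z = z * length
else:
    record(34)
price -= z
e *= price[6]
length.factor
price -= z
price = price // 33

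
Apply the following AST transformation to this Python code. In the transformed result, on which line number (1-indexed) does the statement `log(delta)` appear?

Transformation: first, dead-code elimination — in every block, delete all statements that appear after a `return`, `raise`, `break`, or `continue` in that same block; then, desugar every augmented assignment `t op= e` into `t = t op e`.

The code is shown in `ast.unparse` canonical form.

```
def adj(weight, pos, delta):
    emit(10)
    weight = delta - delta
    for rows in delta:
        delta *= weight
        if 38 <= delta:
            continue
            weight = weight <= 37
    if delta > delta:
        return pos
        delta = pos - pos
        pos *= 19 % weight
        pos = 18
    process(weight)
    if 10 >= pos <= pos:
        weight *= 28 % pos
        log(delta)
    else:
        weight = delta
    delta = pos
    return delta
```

Transformed code:
def adj(weight, pos, delta):
    emit(10)
    weight = delta - delta
    for rows in delta:
        delta = delta * weight
        if 38 <= delta:
            continue
    if delta > delta:
        return pos
    process(weight)
    if 10 >= pos <= pos:
        weight = weight * (28 % pos)
        log(delta)
    else:
        weight = delta
    delta = pos
    return delta

13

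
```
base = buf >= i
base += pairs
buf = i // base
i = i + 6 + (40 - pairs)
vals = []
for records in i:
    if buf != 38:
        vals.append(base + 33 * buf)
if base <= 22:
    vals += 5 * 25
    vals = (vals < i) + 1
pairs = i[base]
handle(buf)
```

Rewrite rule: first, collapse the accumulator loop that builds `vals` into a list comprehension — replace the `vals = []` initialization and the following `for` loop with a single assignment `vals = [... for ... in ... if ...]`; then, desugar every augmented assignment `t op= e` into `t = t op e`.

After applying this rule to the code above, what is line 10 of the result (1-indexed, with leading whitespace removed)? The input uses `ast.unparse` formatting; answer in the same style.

Transformed code:
base = buf >= i
base = base + pairs
buf = i // base
i = i + 6 + (40 - pairs)
vals = [base + 33 * buf for records in i if buf != 38]
if base <= 22:
    vals = vals + 5 * 25
    vals = (vals < i) + 1
pairs = i[base]
handle(buf)

handle(buf)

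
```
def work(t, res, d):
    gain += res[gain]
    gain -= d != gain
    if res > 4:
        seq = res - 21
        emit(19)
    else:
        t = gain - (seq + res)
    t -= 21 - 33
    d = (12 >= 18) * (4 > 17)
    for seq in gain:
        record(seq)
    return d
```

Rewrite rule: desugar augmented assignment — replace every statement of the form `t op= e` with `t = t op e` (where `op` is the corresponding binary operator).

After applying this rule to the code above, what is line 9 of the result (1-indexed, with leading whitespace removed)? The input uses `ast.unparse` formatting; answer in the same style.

Transformed code:
def work(t, res, d):
    gain = gain + res[gain]
    gain = gain - (d != gain)
    if res > 4:
        seq = res - 21
        emit(19)
    else:
        t = gain - (seq + res)
    t = t - (21 - 33)
    d = (12 >= 18) * (4 > 17)
    for seq in gain:
        record(seq)
    return d

t = t - (21 - 33)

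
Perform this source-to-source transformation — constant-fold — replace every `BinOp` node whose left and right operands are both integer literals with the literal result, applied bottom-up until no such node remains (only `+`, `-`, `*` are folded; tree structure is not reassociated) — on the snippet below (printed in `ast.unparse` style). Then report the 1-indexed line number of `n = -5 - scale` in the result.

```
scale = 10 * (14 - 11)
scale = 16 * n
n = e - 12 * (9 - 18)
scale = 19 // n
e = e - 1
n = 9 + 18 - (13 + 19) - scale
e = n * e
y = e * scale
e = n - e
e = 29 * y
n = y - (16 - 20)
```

Transformed code:
scale = 30
scale = 16 * n
n = e - -108
scale = 19 // n
e = e - 1
n = -5 - scale
e = n * e
y = e * scale
e = n - e
e = 29 * y
n = y - -4

6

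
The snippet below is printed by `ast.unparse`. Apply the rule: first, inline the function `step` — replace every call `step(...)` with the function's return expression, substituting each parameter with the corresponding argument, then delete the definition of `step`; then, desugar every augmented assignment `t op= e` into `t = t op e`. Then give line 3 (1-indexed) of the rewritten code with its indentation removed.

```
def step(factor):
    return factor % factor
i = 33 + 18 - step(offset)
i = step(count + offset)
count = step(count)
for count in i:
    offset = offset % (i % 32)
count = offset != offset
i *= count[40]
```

Transformed code:
i = 33 + 18 - offset % offset
i = (count + offset) % (count + offset)
count = count % count
for count in i:
    offset = offset % (i % 32)
count = offset != offset
i = i * count[40]

count = count % count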